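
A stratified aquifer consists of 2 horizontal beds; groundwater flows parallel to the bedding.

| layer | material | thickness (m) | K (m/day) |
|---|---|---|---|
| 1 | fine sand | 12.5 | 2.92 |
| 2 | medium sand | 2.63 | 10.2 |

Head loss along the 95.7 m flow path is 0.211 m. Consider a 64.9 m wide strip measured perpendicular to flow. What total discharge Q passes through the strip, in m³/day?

9.06

Flow is parallel to layering, so each bed carries its own Darcy discharge and the transmissivities add.
Σ(K_i·b_i) = 2.92×12.5 + 10.2×2.63 = 63.33 m²/day.
Hydraulic gradient i = Δh / L = 0.211 / 95.7 = 0.002205.
Q = Σ(K_i·b_i) · W · i = 63.33 × 64.9 × 0.002205 = 9.061 m³/day.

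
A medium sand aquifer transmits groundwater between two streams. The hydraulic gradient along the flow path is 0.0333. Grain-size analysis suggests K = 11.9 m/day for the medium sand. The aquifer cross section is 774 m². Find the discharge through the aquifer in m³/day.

Hydraulic gradient i = 0.0333.
Darcy's law: Q = K · A · i = 11.90 × 774.0 × 0.03330 = 306.7 m³/day.

307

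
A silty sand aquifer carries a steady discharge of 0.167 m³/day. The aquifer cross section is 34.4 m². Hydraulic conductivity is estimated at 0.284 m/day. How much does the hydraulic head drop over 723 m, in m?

From Q = K·A·i, i = Q / (K·A) = 0.167 / (0.2840 × 34.40) = 0.01709.
Head loss Δh = i · L = 0.01709 × 723 = 12.36 m.

12.4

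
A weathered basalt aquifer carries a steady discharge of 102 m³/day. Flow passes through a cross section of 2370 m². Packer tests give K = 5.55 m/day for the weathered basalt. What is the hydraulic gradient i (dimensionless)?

From Q = K·A·i, i = Q / (K·A) = 102 / (5.550 × 2370) = 0.007755.

0.00775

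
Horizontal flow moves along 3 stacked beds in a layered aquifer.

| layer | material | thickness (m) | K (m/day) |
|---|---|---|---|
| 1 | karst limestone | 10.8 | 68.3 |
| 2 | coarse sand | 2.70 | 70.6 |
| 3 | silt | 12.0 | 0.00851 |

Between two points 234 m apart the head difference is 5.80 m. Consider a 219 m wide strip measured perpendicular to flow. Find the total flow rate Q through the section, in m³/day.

5040

Flow is parallel to layering, so each bed carries its own Darcy discharge and the transmissivities add.
Σ(K_i·b_i) = 68.3×10.8 + 70.6×2.70 + 0.00851×12.0 = 928.4 m²/day.
Hydraulic gradient i = Δh / L = 5.80 / 234 = 0.02479.
Q = Σ(K_i·b_i) · W · i = 928.4 × 219 × 0.02479 = 5039 m³/day.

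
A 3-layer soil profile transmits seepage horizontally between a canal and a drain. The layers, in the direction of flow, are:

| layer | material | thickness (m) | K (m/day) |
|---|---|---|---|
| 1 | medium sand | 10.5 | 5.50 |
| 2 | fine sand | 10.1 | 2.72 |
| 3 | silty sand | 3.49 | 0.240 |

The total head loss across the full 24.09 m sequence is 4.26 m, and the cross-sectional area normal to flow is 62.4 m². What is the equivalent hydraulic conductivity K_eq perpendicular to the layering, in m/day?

1.19

Flow is perpendicular to layering, so the layers act in series and the equivalent K is the thickness-weighted harmonic mean.
Total thickness L = 10.5 + 10.1 + 3.49 = 24.09 m.
Σ(b_i/K_i) = 10.5/5.50 + 10.1/2.72 + 3.49/0.240 = 20.16 d.
K_eq = L / Σ(b_i/K_i) = 24.09 / 20.16 = 1.195 m/day.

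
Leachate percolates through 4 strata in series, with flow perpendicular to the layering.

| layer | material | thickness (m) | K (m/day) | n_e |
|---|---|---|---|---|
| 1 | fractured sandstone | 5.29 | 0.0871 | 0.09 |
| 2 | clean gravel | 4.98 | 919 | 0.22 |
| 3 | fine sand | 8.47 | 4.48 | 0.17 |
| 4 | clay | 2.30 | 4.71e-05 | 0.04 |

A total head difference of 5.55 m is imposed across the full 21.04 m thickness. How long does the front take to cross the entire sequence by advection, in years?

74.9

With flow normal to the layers, continuity requires the same specific discharge q through every layer.
Σ(b_i/K_i) = 5.29/0.0871 + 4.98/919 + 8.47/4.48 + 2.30/4.71e-05 = 48895 d.
q = Δh / Σ(b_i/K_i) = 5.55 / 48895 = 0.0001135 m/day.
In each layer the seepage velocity is v_i = q/n_i, so the layer transit time is t_i = b_i·n_i / q:
  layer 1 (fractured sandstone): t_1 = 5.29 × 0.09 / 0.0001135 = 4194 d
  layer 2 (clean gravel): t_2 = 4.98 × 0.22 / 0.0001135 = 9652 d
  layer 3 (fine sand): t_3 = 8.47 × 0.17 / 0.0001135 = 12685 d
  layer 4 (clay): t_4 = 2.30 × 0.04 / 0.0001135 = 810.5 d
Total t = Σ t_i = 27342 days = 74.86 years.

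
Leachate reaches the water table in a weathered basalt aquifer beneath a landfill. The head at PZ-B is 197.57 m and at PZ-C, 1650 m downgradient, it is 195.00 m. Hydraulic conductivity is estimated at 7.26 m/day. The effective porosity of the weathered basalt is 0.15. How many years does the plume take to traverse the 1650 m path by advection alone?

Hydraulic gradient i = (197.57 − 195.00) / 1650 = 2.57 / 1650 = 0.001558.
Darcy flux q = K · i = 7.260 × 0.001558 = 0.01131 m/day.
Seepage velocity v = q / n_e = 0.01131 / 0.15 = 0.07539 m/day.
Travel time t = L / v = 1650 / 0.07539 = 21887 days = 59.92 years.

59.9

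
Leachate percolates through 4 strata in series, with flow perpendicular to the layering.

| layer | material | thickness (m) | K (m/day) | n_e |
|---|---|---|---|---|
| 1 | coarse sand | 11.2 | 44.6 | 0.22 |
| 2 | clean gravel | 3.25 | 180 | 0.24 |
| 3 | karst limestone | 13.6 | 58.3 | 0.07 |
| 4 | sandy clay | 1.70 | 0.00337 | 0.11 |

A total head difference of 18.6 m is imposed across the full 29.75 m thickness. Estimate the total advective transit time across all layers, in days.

119

With flow normal to the layers, continuity requires the same specific discharge q through every layer.
Σ(b_i/K_i) = 11.2/44.6 + 3.25/180 + 13.6/58.3 + 1.70/0.00337 = 505.0 d.
q = Δh / Σ(b_i/K_i) = 18.6 / 505.0 = 0.03684 m/day.
In each layer the seepage velocity is v_i = q/n_i, so the layer transit time is t_i = b_i·n_i / q:
  layer 1 (coarse sand): t_1 = 11.2 × 0.22 / 0.03684 = 66.89 d
  layer 2 (clean gravel): t_2 = 3.25 × 0.24 / 0.03684 = 21.18 d
  layer 3 (karst limestone): t_3 = 13.6 × 0.07 / 0.03684 = 25.84 d
  layer 4 (sandy clay): t_4 = 1.70 × 0.11 / 0.03684 = 5.077 d
Total t = Σ t_i = 119.0 days.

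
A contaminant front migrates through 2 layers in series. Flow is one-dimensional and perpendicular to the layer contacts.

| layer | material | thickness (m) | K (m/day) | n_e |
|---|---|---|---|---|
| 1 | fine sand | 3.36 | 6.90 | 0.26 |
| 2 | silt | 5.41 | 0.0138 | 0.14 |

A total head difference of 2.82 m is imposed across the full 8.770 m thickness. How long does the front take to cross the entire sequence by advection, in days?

With flow normal to the layers, continuity requires the same specific discharge q through every layer.
Σ(b_i/K_i) = 3.36/6.90 + 5.41/0.0138 = 392.5 d.
q = Δh / Σ(b_i/K_i) = 2.82 / 392.5 = 0.007184 m/day.
In each layer the seepage velocity is v_i = q/n_i, so the layer transit time is t_i = b_i·n_i / q:
  layer 1 (fine sand): t_1 = 3.36 × 0.26 / 0.007184 = 121.6 d
  layer 2 (silt): t_2 = 5.41 × 0.14 / 0.007184 = 105.4 d
Total t = Σ t_i = 227.0 days.

227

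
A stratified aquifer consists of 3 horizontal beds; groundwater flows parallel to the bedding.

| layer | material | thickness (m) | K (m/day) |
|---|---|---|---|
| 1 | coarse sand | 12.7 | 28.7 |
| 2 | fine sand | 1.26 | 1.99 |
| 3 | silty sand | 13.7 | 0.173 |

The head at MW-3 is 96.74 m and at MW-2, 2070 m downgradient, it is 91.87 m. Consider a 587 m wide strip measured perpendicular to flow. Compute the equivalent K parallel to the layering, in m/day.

Flow is parallel to layering, so each bed carries its own Darcy discharge and the transmissivities add.
Σ(K_i·b_i) = 28.7×12.7 + 1.99×1.26 + 0.173×13.7 = 369.4 m²/day.
Total thickness b = 27.66 m, so K_eq = Σ(K_i·b_i)/b = 13.35 m/day.

13.4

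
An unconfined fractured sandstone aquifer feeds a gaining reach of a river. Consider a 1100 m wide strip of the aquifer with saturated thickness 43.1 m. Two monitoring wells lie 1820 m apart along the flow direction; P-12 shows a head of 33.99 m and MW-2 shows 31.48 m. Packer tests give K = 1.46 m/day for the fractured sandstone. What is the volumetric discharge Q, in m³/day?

Cross-sectional area A = 1100 × 43.1 = 47410 m².
Hydraulic gradient i = (33.99 − 31.48) / 1820 = 2.51 / 1820 = 0.001379.
Darcy's law: Q = K · A · i = 1.460 × 47410 × 0.001379 = 95.46 m³/day.

95.5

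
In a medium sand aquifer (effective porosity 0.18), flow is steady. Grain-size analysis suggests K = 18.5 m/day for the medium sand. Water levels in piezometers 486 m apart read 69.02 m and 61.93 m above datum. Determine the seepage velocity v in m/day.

Hydraulic gradient i = (69.02 − 61.93) / 486 = 7.09 / 486 = 0.01459.
Darcy flux q = K · i = 18.50 × 0.01459 = 0.2699 m/day.
Seepage velocity v = q / n_e = 0.2699 / 0.18 = 1.499 m/day.

1.50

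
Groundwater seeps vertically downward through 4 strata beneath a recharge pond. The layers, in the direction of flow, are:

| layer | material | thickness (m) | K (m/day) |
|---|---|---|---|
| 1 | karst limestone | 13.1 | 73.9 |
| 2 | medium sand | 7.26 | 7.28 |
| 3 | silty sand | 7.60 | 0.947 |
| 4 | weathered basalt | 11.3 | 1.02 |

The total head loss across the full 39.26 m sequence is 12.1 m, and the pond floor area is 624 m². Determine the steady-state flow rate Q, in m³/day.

372

Flow is perpendicular to layering, so the layers act in series and the equivalent K is the thickness-weighted harmonic mean.
Total thickness L = 13.1 + 7.26 + 7.60 + 11.3 = 39.26 m.
Σ(b_i/K_i) = 13.1/73.9 + 7.26/7.28 + 7.60/0.947 + 11.3/1.02 = 20.28 d.
K_eq = L / Σ(b_i/K_i) = 39.26 / 20.28 = 1.936 m/day.
Q = K_eq · A · (Δh/L) = 1.936 × 624 × (12.1/39.26) = 372.3 m³/day.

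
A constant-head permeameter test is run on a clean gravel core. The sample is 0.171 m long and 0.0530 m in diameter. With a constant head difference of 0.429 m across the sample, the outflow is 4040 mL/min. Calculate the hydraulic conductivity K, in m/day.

1050

Cross-sectional area A = π·(d/2)² = π × (0.0530/2)² = 0.002206 m².
Convert discharge: 4040 mL/min = 6.733e-05 m³/s.
Darcy's law rearranged: K = Q·L / (A·Δh) = 6.733e-05 × 0.171 / (0.002206 × 0.429) = 0.01217 m/s = 1051 m/day.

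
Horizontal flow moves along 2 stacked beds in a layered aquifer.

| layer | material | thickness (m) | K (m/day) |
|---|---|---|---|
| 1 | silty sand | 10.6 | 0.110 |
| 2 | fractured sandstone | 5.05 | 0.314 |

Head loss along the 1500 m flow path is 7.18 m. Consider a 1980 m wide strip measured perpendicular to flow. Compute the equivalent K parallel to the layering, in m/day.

Flow is parallel to layering, so each bed carries its own Darcy discharge and the transmissivities add.
Σ(K_i·b_i) = 0.110×10.6 + 0.314×5.05 = 2.752 m²/day.
Total thickness b = 15.65 m, so K_eq = Σ(K_i·b_i)/b = 0.1758 m/day.

0.176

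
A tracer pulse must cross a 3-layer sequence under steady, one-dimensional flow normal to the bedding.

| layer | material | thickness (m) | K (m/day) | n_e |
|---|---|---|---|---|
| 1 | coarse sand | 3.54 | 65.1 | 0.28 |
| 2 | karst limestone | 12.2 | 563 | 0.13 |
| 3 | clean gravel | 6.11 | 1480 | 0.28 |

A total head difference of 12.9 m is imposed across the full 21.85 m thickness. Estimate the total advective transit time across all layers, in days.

With flow normal to the layers, continuity requires the same specific discharge q through every layer.
Σ(b_i/K_i) = 3.54/65.1 + 12.2/563 + 6.11/1480 = 0.08018 d.
q = Δh / Σ(b_i/K_i) = 12.9 / 0.08018 = 160.9 m/day.
In each layer the seepage velocity is v_i = q/n_i, so the layer transit time is t_i = b_i·n_i / q:
  layer 1 (coarse sand): t_1 = 3.54 × 0.28 / 160.9 = 0.006160 d
  layer 2 (karst limestone): t_2 = 12.2 × 0.13 / 160.9 = 0.009857 d
  layer 3 (clean gravel): t_3 = 6.11 × 0.28 / 160.9 = 0.01063 d
Total t = Σ t_i = 0.02665 days.

0.0267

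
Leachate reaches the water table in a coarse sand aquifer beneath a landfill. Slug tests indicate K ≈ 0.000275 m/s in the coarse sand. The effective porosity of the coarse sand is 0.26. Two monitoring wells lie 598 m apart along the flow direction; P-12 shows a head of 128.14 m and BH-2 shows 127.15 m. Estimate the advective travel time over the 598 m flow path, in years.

10.8

Convert K: 0.000275 m/s × 86400 = 23.76 m/day.
Hydraulic gradient i = (128.14 − 127.15) / 598 = 0.99 / 598 = 0.001656.
Darcy flux q = K · i = 23.76 × 0.001656 = 0.03934 m/day.
Seepage velocity v = q / n_e = 0.03934 / 0.26 = 0.1513 m/day.
Travel time t = L / v = 598 / 0.1513 = 3953 days = 10.82 years.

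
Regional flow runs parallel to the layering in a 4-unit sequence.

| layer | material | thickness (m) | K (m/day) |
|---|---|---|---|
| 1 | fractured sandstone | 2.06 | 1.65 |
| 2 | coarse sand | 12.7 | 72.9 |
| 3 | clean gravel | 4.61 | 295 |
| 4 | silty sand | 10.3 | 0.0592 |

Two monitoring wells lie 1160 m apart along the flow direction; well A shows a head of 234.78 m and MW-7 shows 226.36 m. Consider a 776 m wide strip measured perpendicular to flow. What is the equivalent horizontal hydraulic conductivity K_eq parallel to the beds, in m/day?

77.2

Flow is parallel to layering, so each bed carries its own Darcy discharge and the transmissivities add.
Σ(K_i·b_i) = 1.65×2.06 + 72.9×12.7 + 295×4.61 + 0.0592×10.3 = 2290 m²/day.
Total thickness b = 29.67 m, so K_eq = Σ(K_i·b_i)/b = 77.18 m/day.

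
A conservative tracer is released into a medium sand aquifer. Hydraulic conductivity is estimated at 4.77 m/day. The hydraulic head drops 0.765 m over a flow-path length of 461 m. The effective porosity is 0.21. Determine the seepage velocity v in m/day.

Hydraulic gradient i = Δh / L = 0.765 / 461 = 0.001659.
Darcy flux q = K · i = 4.770 × 0.001659 = 0.007916 m/day.
Seepage velocity v = q / n_e = 0.007916 / 0.21 = 0.03769 m/day.

0.0377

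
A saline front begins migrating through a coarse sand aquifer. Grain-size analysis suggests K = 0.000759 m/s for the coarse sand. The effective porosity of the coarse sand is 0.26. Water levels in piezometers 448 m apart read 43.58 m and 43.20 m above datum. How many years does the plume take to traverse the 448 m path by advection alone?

5.73

Convert K: 0.000759 m/s × 86400 = 65.58 m/day.
Hydraulic gradient i = (43.58 − 43.20) / 448 = 0.38 / 448 = 0.0008482.
Darcy flux q = K · i = 65.58 × 0.0008482 = 0.05562 m/day.
Seepage velocity v = q / n_e = 0.05562 / 0.26 = 0.2139 m/day.
Travel time t = L / v = 448 / 0.2139 = 2094 days = 5.733 years.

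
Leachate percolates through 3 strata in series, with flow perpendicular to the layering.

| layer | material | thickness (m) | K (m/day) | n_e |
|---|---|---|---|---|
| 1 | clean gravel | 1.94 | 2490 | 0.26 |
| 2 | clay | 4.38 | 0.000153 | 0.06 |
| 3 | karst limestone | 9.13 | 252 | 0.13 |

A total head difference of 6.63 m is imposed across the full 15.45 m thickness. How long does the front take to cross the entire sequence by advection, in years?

23.1

With flow normal to the layers, continuity requires the same specific discharge q through every layer.
Σ(b_i/K_i) = 1.94/2490 + 4.38/0.000153 + 9.13/252 = 28627 d.
q = Δh / Σ(b_i/K_i) = 6.63 / 28627 = 0.0002316 m/day.
In each layer the seepage velocity is v_i = q/n_i, so the layer transit time is t_i = b_i·n_i / q:
  layer 1 (clean gravel): t_1 = 1.94 × 0.26 / 0.0002316 = 2178 d
  layer 2 (clay): t_2 = 4.38 × 0.06 / 0.0002316 = 1135 d
  layer 3 (karst limestone): t_3 = 9.13 × 0.13 / 0.0002316 = 5125 d
Total t = Σ t_i = 8438 days = 23.10 years.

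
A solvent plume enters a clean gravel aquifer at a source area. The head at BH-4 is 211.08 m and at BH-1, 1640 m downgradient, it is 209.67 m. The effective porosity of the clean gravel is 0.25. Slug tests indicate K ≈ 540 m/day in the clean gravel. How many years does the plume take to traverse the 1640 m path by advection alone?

2.42

Hydraulic gradient i = (211.08 − 209.67) / 1640 = 1.41 / 1640 = 0.0008598.
Darcy flux q = K · i = 540.0 × 0.0008598 = 0.4643 m/day.
Seepage velocity v = q / n_e = 0.4643 / 0.25 = 1.857 m/day.
Travel time t = L / v = 1640 / 1.857 = 883.1 days = 2.418 years.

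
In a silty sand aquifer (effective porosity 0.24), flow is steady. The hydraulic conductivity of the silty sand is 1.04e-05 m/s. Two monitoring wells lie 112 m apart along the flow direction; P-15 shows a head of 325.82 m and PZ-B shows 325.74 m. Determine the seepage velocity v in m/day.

0.00267

Convert K: 1.04e-05 m/s × 86400 = 0.8986 m/day.
Hydraulic gradient i = (325.82 − 325.74) / 112 = 0.08 / 112 = 0.0007143.
Darcy flux q = K · i = 0.8986 × 0.0007143 = 0.0006418 m/day.
Seepage velocity v = q / n_e = 0.0006418 / 0.24 = 0.002674 m/day.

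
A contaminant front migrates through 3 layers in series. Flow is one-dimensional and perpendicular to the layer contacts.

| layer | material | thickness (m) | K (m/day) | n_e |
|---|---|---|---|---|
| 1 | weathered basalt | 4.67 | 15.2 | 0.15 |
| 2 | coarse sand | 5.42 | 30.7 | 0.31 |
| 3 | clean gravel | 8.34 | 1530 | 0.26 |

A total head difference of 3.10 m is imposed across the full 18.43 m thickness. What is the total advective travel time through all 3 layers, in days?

0.718

With flow normal to the layers, continuity requires the same specific discharge q through every layer.
Σ(b_i/K_i) = 4.67/15.2 + 5.42/30.7 + 8.34/1530 = 0.4892 d.
q = Δh / Σ(b_i/K_i) = 3.10 / 0.4892 = 6.336 m/day.
In each layer the seepage velocity is v_i = q/n_i, so the layer transit time is t_i = b_i·n_i / q:
  layer 1 (weathered basalt): t_1 = 4.67 × 0.15 / 6.336 = 0.1106 d
  layer 2 (coarse sand): t_2 = 5.42 × 0.31 / 6.336 = 0.2652 d
  layer 3 (clean gravel): t_3 = 8.34 × 0.26 / 6.336 = 0.3422 d
Total t = Σ t_i = 0.7179 days.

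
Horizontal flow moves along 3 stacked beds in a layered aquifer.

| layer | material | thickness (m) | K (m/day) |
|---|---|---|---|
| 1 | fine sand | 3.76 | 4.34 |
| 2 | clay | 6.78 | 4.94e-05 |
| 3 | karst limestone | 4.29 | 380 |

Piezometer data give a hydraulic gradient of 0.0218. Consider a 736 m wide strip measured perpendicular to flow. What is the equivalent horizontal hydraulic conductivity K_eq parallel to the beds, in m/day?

Flow is parallel to layering, so each bed carries its own Darcy discharge and the transmissivities add.
Σ(K_i·b_i) = 4.34×3.76 + 4.94e-05×6.78 + 380×4.29 = 1647 m²/day.
Total thickness b = 14.83 m, so K_eq = Σ(K_i·b_i)/b = 111.0 m/day.

111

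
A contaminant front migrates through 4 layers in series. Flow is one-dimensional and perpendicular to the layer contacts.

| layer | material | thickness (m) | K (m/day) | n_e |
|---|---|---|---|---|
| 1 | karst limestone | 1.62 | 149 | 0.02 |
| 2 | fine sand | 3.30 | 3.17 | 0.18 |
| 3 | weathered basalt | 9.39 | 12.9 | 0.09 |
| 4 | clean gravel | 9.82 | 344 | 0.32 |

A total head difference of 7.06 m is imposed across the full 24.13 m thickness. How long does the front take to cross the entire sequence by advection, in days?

1.18

With flow normal to the layers, continuity requires the same specific discharge q through every layer.
Σ(b_i/K_i) = 1.62/149 + 3.30/3.17 + 9.39/12.9 + 9.82/344 = 1.808 d.
q = Δh / Σ(b_i/K_i) = 7.06 / 1.808 = 3.904 m/day.
In each layer the seepage velocity is v_i = q/n_i, so the layer transit time is t_i = b_i·n_i / q:
  layer 1 (karst limestone): t_1 = 1.62 × 0.02 / 3.904 = 0.008299 d
  layer 2 (fine sand): t_2 = 3.30 × 0.18 / 3.904 = 0.1521 d
  layer 3 (weathered basalt): t_3 = 9.39 × 0.09 / 3.904 = 0.2165 d
  layer 4 (clean gravel): t_4 = 9.82 × 0.32 / 3.904 = 0.8049 d
Total t = Σ t_i = 1.182 days.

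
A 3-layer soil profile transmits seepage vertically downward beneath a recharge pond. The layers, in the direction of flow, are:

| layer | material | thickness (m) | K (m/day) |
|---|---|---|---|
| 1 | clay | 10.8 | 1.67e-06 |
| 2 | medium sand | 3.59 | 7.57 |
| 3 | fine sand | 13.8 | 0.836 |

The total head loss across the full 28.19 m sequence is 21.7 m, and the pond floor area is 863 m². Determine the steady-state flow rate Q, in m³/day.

0.00290

Flow is perpendicular to layering, so the layers act in series and the equivalent K is the thickness-weighted harmonic mean.
Total thickness L = 10.8 + 3.59 + 13.8 = 28.19 m.
Σ(b_i/K_i) = 10.8/1.67e-06 + 3.59/7.57 + 13.8/0.836 = 6.467e+06 d.
K_eq = L / Σ(b_i/K_i) = 28.19 / 6.467e+06 = 4.359e-06 m/day.
Q = K_eq · A · (Δh/L) = 4.359e-06 × 863 × (21.7/28.19) = 0.002896 m³/day.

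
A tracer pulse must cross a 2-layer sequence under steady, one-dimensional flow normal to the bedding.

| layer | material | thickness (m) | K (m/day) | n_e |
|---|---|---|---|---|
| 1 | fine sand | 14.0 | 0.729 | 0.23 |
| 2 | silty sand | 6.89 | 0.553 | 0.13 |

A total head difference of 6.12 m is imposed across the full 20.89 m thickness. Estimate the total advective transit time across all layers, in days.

21.3

With flow normal to the layers, continuity requires the same specific discharge q through every layer.
Σ(b_i/K_i) = 14.0/0.729 + 6.89/0.553 = 31.66 d.
q = Δh / Σ(b_i/K_i) = 6.12 / 31.66 = 0.1933 m/day.
In each layer the seepage velocity is v_i = q/n_i, so the layer transit time is t_i = b_i·n_i / q:
  layer 1 (fine sand): t_1 = 14.0 × 0.23 / 0.1933 = 16.66 d
  layer 2 (silty sand): t_2 = 6.89 × 0.13 / 0.1933 = 4.634 d
Total t = Σ t_i = 21.29 days.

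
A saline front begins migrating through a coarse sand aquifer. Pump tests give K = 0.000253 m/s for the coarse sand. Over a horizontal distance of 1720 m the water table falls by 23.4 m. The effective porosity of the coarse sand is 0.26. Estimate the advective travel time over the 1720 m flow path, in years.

4.12

Convert K: 0.000253 m/s × 86400 = 21.86 m/day.
Hydraulic gradient i = Δh / L = 23.4 / 1720 = 0.01360.
Darcy flux q = K · i = 21.86 × 0.01360 = 0.2974 m/day.
Seepage velocity v = q / n_e = 0.2974 / 0.26 = 1.144 m/day.
Travel time t = L / v = 1720 / 1.144 = 1504 days = 4.117 years.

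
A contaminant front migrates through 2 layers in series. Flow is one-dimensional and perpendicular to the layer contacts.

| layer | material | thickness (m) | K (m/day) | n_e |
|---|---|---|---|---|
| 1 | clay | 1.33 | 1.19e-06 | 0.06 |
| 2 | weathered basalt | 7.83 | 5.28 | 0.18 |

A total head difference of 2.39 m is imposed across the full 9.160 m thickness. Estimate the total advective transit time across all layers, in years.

With flow normal to the layers, continuity requires the same specific discharge q through every layer.
Σ(b_i/K_i) = 1.33/1.19e-06 + 7.83/5.28 = 1.118e+06 d.
q = Δh / Σ(b_i/K_i) = 2.39 / 1.118e+06 = 2.138e-06 m/day.
In each layer the seepage velocity is v_i = q/n_i, so the layer transit time is t_i = b_i·n_i / q:
  layer 1 (clay): t_1 = 1.33 × 0.06 / 2.138e-06 = 37317 d
  layer 2 (weathered basalt): t_2 = 7.83 × 0.18 / 2.138e-06 = 6.591e+05 d
Total t = Σ t_i = 6.964e+05 days = 1907 years.

1910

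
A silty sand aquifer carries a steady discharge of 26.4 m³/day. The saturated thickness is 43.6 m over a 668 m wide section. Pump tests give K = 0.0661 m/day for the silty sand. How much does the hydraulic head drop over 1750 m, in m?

24.0

Cross-sectional area A = 668 × 43.6 = 29125 m².
From Q = K·A·i, i = Q / (K·A) = 26.4 / (0.06610 × 29125) = 0.01371.
Head loss Δh = i · L = 0.01371 × 1750 = 24.00 m.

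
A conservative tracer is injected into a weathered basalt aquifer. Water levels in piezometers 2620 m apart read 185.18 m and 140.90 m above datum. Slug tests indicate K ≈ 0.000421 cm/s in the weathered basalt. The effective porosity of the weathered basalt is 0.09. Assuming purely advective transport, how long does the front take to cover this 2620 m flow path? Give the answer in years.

Convert K: 0.000421 cm/s × 864 = 0.3637 m/day.
Hydraulic gradient i = (185.18 − 140.90) / 2620 = 44.28 / 2620 = 0.01690.
Darcy flux q = K · i = 0.3637 × 0.01690 = 0.006148 m/day.
Seepage velocity v = q / n_e = 0.006148 / 0.09 = 0.06831 m/day.
Travel time t = L / v = 2620 / 0.06831 = 38357 days = 105.0 years.

105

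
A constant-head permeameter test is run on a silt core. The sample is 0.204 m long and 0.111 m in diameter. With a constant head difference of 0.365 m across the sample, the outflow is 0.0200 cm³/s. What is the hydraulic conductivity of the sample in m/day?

Cross-sectional area A = π·(d/2)² = π × (0.111/2)² = 0.009677 m².
Convert discharge: 0.0200 cm³/s = 2.000e-08 m³/s.
Darcy's law rearranged: K = Q·L / (A·Δh) = 2.000e-08 × 0.204 / (0.009677 × 0.365) = 1.155e-06 m/s = 0.09980 m/day.

0.0998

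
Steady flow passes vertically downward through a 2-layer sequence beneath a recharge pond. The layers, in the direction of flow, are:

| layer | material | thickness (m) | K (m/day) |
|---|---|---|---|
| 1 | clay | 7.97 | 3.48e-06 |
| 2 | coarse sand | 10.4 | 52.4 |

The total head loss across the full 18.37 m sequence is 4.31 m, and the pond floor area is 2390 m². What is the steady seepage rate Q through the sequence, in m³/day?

Flow is perpendicular to layering, so the layers act in series and the equivalent K is the thickness-weighted harmonic mean.
Total thickness L = 7.97 + 10.4 = 18.37 m.
Σ(b_i/K_i) = 7.97/3.48e-06 + 10.4/52.4 = 2.290e+06 d.
K_eq = L / Σ(b_i/K_i) = 18.37 / 2.290e+06 = 8.021e-06 m/day.
Q = K_eq · A · (Δh/L) = 8.021e-06 × 2390 × (4.31/18.37) = 0.004498 m³/day.

0.00450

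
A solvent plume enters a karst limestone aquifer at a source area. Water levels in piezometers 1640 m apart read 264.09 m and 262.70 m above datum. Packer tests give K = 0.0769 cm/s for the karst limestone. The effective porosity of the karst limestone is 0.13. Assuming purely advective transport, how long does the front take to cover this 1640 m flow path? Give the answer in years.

Convert K: 0.0769 cm/s × 864 = 66.44 m/day.
Hydraulic gradient i = (264.09 − 262.70) / 1640 = 1.39 / 1640 = 0.0008476.
Darcy flux q = K · i = 66.44 × 0.0008476 = 0.05631 m/day.
Seepage velocity v = q / n_e = 0.05631 / 0.13 = 0.4332 m/day.
Travel time t = L / v = 1640 / 0.4332 = 3786 days = 10.37 years.

10.4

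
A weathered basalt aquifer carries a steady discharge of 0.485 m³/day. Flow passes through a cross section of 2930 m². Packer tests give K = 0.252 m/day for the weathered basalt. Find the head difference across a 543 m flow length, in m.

From Q = K·A·i, i = Q / (K·A) = 0.485 / (0.2520 × 2930) = 0.0006569.
Head loss Δh = i · L = 0.0006569 × 543 = 0.3567 m.

0.357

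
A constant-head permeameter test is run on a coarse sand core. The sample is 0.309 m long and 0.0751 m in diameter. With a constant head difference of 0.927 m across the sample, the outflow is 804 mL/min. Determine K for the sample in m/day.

87.1

Cross-sectional area A = π·(d/2)² = π × (0.0751/2)² = 0.004430 m².
Convert discharge: 804 mL/min = 1.340e-05 m³/s.
Darcy's law rearranged: K = Q·L / (A·Δh) = 1.340e-05 × 0.309 / (0.004430 × 0.927) = 0.001008 m/s = 87.12 m/day.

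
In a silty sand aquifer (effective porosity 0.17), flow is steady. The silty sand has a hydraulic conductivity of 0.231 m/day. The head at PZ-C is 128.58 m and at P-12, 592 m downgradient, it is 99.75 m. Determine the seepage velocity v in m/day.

Hydraulic gradient i = (128.58 − 99.75) / 592 = 28.83 / 592 = 0.04870.
Darcy flux q = K · i = 0.2310 × 0.04870 = 0.01125 m/day.
Seepage velocity v = q / n_e = 0.01125 / 0.17 = 0.06617 m/day.

0.0662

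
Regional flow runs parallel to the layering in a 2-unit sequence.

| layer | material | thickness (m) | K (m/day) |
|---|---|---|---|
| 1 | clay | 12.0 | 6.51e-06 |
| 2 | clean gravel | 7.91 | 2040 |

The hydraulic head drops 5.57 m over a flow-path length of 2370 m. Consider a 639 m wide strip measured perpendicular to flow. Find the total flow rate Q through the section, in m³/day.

24200

Flow is parallel to layering, so each bed carries its own Darcy discharge and the transmissivities add.
Σ(K_i·b_i) = 6.51e-06×12.0 + 2040×7.91 = 16136 m²/day.
Hydraulic gradient i = Δh / L = 5.57 / 2370 = 0.002350.
Q = Σ(K_i·b_i) · W · i = 16136 × 639 × 0.002350 = 24233 m³/day.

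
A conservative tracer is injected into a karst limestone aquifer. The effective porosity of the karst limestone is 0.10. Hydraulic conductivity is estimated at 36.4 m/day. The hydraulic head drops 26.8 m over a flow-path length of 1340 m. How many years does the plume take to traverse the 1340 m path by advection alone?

0.504

Hydraulic gradient i = Δh / L = 26.8 / 1340 = 0.02000.
Darcy flux q = K · i = 36.40 × 0.02000 = 0.7280 m/day.
Seepage velocity v = q / n_e = 0.7280 / 0.10 = 7.280 m/day.
Travel time t = L / v = 1340 / 7.280 = 184.1 days = 0.5039 years.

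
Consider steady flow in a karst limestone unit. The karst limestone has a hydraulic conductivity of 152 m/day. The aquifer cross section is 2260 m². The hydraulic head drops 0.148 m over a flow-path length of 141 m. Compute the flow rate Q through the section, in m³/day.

361

Hydraulic gradient i = Δh / L = 0.148 / 141 = 0.001050.
Darcy's law: Q = K · A · i = 152.0 × 2260 × 0.001050 = 360.6 m³/day.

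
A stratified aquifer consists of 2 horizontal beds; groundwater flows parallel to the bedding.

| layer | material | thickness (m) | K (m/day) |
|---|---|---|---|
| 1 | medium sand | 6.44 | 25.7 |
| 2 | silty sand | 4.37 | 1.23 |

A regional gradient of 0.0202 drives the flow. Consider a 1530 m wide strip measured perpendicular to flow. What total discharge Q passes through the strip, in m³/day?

5280

Flow is parallel to layering, so each bed carries its own Darcy discharge and the transmissivities add.
Σ(K_i·b_i) = 25.7×6.44 + 1.23×4.37 = 170.9 m²/day.
Hydraulic gradient i = 0.0202.
Q = Σ(K_i·b_i) · W · i = 170.9 × 1530 × 0.02020 = 5281 m³/day.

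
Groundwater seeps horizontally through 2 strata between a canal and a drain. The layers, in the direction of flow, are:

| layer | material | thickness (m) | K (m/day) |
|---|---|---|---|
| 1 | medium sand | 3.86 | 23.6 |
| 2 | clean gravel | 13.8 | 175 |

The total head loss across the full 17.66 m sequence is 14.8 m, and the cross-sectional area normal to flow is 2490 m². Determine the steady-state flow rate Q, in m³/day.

Flow is perpendicular to layering, so the layers act in series and the equivalent K is the thickness-weighted harmonic mean.
Total thickness L = 3.86 + 13.8 = 17.66 m.
Σ(b_i/K_i) = 3.86/23.6 + 13.8/175 = 0.2424 d.
K_eq = L / Σ(b_i/K_i) = 17.66 / 0.2424 = 72.85 m/day.
Q = K_eq · A · (Δh/L) = 72.85 × 2490 × (14.8/17.66) = 1.520e+05 m³/day.

152000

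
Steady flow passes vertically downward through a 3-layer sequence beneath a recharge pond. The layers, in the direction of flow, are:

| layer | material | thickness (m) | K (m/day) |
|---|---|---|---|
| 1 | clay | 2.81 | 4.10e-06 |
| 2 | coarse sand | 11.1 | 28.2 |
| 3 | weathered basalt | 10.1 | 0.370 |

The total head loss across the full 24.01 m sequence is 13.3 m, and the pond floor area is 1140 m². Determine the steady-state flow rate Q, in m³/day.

Flow is perpendicular to layering, so the layers act in series and the equivalent K is the thickness-weighted harmonic mean.
Total thickness L = 2.81 + 11.1 + 10.1 = 24.01 m.
Σ(b_i/K_i) = 2.81/4.10e-06 + 11.1/28.2 + 10.1/0.370 = 6.854e+05 d.
K_eq = L / Σ(b_i/K_i) = 24.01 / 6.854e+05 = 3.503e-05 m/day.
Q = K_eq · A · (Δh/L) = 3.503e-05 × 1140 × (13.3/24.01) = 0.02212 m³/day.

0.0221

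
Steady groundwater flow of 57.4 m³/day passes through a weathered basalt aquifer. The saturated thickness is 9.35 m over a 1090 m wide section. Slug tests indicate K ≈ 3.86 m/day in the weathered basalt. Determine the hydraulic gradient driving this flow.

Cross-sectional area A = 1090 × 9.35 = 10192 m².
From Q = K·A·i, i = Q / (K·A) = 57.4 / (3.860 × 10192) = 0.001459.

0.00146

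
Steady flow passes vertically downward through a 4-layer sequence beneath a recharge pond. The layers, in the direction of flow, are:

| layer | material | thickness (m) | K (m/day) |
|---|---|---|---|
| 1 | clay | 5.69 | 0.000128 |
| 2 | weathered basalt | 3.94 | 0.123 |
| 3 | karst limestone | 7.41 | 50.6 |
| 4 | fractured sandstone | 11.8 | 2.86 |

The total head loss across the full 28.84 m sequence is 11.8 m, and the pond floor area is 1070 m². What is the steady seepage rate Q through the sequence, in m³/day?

0.284

Flow is perpendicular to layering, so the layers act in series and the equivalent K is the thickness-weighted harmonic mean.
Total thickness L = 5.69 + 3.94 + 7.41 + 11.8 = 28.84 m.
Σ(b_i/K_i) = 5.69/0.000128 + 3.94/0.123 + 7.41/50.6 + 11.8/2.86 = 44489 d.
K_eq = L / Σ(b_i/K_i) = 28.84 / 44489 = 0.0006482 m/day.
Q = K_eq · A · (Δh/L) = 0.0006482 × 1070 × (11.8/28.84) = 0.2838 m³/day.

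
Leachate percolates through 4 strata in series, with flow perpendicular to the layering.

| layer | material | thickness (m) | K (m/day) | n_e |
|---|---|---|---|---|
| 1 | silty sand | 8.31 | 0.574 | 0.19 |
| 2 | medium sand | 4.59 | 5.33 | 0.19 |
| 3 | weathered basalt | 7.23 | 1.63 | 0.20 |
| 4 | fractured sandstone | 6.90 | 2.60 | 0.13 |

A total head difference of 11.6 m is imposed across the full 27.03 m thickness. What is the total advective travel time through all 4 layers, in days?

With flow normal to the layers, continuity requires the same specific discharge q through every layer.
Σ(b_i/K_i) = 8.31/0.574 + 4.59/5.33 + 7.23/1.63 + 6.90/2.60 = 22.43 d.
q = Δh / Σ(b_i/K_i) = 11.6 / 22.43 = 0.5172 m/day.
In each layer the seepage velocity is v_i = q/n_i, so the layer transit time is t_i = b_i·n_i / q:
  layer 1 (silty sand): t_1 = 8.31 × 0.19 / 0.5172 = 3.053 d
  layer 2 (medium sand): t_2 = 4.59 × 0.19 / 0.5172 = 1.686 d
  layer 3 (weathered basalt): t_3 = 7.23 × 0.20 / 0.5172 = 2.796 d
  layer 4 (fractured sandstone): t_4 = 6.90 × 0.13 / 0.5172 = 1.734 d
Total t = Σ t_i = 9.269 days.

9.27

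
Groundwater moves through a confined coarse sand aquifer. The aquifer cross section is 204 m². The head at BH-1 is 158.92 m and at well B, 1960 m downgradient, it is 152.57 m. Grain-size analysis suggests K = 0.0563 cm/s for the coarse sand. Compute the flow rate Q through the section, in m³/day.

Convert K: 0.0563 cm/s × 864 = 48.64 m/day.
Hydraulic gradient i = (158.92 − 152.57) / 1960 = 6.35 / 1960 = 0.003240.
Darcy's law: Q = K · A · i = 48.64 × 204.0 × 0.003240 = 32.15 m³/day.

32.1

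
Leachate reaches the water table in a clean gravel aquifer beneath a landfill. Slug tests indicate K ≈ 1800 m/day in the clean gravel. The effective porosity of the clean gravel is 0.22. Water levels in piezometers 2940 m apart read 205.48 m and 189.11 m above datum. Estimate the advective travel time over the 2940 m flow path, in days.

64.5

Hydraulic gradient i = (205.48 − 189.11) / 2940 = 16.37 / 2940 = 0.005568.
Darcy flux q = K · i = 1800 × 0.005568 = 10.02 m/day.
Seepage velocity v = q / n_e = 10.02 / 0.22 = 45.56 m/day.
Travel time t = L / v = 2940 / 45.56 = 64.54 days.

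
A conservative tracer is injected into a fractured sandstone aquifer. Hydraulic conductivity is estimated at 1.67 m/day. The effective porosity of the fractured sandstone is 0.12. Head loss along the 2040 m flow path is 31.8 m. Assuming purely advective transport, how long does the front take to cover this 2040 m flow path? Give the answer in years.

25.7

Hydraulic gradient i = Δh / L = 31.8 / 2040 = 0.01559.
Darcy flux q = K · i = 1.670 × 0.01559 = 0.02603 m/day.
Seepage velocity v = q / n_e = 0.02603 / 0.12 = 0.2169 m/day.
Travel time t = L / v = 2040 / 0.2169 = 9404 days = 25.75 years.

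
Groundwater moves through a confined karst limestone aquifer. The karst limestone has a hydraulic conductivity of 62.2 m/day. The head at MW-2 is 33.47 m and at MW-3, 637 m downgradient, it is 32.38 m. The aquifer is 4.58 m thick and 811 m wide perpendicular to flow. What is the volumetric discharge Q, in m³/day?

395

Cross-sectional area A = 811 × 4.58 = 3714 m².
Hydraulic gradient i = (33.47 − 32.38) / 637 = 1.09 / 637 = 0.001711.
Darcy's law: Q = K · A · i = 62.20 × 3714 × 0.001711 = 395.3 m³/day.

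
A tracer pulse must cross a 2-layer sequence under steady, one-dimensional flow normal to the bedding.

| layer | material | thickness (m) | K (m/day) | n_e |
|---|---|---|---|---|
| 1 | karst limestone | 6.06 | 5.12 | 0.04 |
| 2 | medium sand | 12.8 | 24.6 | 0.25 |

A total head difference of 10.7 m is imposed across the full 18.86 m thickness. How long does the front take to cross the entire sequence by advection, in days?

With flow normal to the layers, continuity requires the same specific discharge q through every layer.
Σ(b_i/K_i) = 6.06/5.12 + 12.8/24.6 = 1.704 d.
q = Δh / Σ(b_i/K_i) = 10.7 / 1.704 = 6.280 m/day.
In each layer the seepage velocity is v_i = q/n_i, so the layer transit time is t_i = b_i·n_i / q:
  layer 1 (karst limestone): t_1 = 6.06 × 0.04 / 6.280 = 0.03860 d
  layer 2 (medium sand): t_2 = 12.8 × 0.25 / 6.280 = 0.5096 d
Total t = Σ t_i = 0.5482 days.

0.548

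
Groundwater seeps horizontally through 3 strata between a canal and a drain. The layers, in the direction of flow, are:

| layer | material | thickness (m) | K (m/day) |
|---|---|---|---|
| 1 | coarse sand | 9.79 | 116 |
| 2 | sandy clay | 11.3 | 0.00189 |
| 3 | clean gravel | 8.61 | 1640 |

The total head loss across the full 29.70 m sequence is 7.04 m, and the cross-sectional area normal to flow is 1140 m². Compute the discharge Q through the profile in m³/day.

1.34

Flow is perpendicular to layering, so the layers act in series and the equivalent K is the thickness-weighted harmonic mean.
Total thickness L = 9.79 + 11.3 + 8.61 = 29.70 m.
Σ(b_i/K_i) = 9.79/116 + 11.3/0.00189 + 8.61/1640 = 5979 d.
K_eq = L / Σ(b_i/K_i) = 29.70 / 5979 = 0.004967 m/day.
Q = K_eq · A · (Δh/L) = 0.004967 × 1140 × (7.04/29.70) = 1.342 m³/day.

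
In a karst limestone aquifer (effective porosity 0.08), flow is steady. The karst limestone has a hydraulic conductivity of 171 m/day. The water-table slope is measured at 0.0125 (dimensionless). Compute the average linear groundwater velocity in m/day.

26.7

Hydraulic gradient i = 0.0125.
Darcy flux q = K · i = 171.0 × 0.01250 = 2.138 m/day.
Seepage velocity v = q / n_e = 2.138 / 0.08 = 26.72 m/day.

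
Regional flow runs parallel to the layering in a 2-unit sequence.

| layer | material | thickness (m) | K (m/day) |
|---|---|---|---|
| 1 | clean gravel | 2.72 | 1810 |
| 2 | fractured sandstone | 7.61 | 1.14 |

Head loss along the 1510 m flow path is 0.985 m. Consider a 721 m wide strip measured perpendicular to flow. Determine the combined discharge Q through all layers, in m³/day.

2320

Flow is parallel to layering, so each bed carries its own Darcy discharge and the transmissivities add.
Σ(K_i·b_i) = 1810×2.72 + 1.14×7.61 = 4932 m²/day.
Hydraulic gradient i = Δh / L = 0.985 / 1510 = 0.0006523.
Q = Σ(K_i·b_i) · W · i = 4932 × 721 × 0.0006523 = 2320 m³/day.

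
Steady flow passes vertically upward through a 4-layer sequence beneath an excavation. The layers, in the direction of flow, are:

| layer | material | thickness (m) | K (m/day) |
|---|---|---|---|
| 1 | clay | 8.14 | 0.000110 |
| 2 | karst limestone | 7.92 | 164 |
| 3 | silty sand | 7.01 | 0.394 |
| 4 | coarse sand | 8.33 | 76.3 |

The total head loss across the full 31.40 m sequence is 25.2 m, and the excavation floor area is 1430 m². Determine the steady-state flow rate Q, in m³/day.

0.487

Flow is perpendicular to layering, so the layers act in series and the equivalent K is the thickness-weighted harmonic mean.
Total thickness L = 8.14 + 7.92 + 7.01 + 8.33 = 31.40 m.
Σ(b_i/K_i) = 8.14/0.000110 + 7.92/164 + 7.01/0.394 + 8.33/76.3 = 74018 d.
K_eq = L / Σ(b_i/K_i) = 31.40 / 74018 = 0.0004242 m/day.
Q = K_eq · A · (Δh/L) = 0.0004242 × 1430 × (25.2/31.40) = 0.4869 m³/day.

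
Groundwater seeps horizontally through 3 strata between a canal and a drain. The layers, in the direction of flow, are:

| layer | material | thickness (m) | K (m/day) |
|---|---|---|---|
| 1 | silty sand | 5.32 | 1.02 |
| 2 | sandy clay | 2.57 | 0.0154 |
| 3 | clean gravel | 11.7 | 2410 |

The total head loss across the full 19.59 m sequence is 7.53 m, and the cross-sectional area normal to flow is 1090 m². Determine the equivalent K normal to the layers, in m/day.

0.114

Flow is perpendicular to layering, so the layers act in series and the equivalent K is the thickness-weighted harmonic mean.
Total thickness L = 5.32 + 2.57 + 11.7 = 19.59 m.
Σ(b_i/K_i) = 5.32/1.02 + 2.57/0.0154 + 11.7/2410 = 172.1 d.
K_eq = L / Σ(b_i/K_i) = 19.59 / 172.1 = 0.1138 m/day.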